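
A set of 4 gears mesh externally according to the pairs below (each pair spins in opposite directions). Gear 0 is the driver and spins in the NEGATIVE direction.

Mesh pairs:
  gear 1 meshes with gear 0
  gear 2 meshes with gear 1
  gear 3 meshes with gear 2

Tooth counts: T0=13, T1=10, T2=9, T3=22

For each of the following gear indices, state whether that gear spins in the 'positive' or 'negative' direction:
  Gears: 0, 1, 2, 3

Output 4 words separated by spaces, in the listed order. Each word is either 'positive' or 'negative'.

Answer: negative positive negative positive

Derivation:
Gear 0 (driver): negative (depth 0)
  gear 1: meshes with gear 0 -> depth 1 -> positive (opposite of gear 0)
  gear 2: meshes with gear 1 -> depth 2 -> negative (opposite of gear 1)
  gear 3: meshes with gear 2 -> depth 3 -> positive (opposite of gear 2)
Queried indices 0, 1, 2, 3 -> negative, positive, negative, positive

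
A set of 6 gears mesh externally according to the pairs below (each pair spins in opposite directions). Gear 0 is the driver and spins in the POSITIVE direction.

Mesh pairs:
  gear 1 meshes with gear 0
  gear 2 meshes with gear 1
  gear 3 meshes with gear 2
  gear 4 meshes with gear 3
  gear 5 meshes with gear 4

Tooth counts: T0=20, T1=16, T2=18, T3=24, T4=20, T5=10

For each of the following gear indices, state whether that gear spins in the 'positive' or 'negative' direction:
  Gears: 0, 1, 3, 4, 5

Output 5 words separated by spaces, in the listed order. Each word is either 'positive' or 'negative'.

Gear 0 (driver): positive (depth 0)
  gear 1: meshes with gear 0 -> depth 1 -> negative (opposite of gear 0)
  gear 2: meshes with gear 1 -> depth 2 -> positive (opposite of gear 1)
  gear 3: meshes with gear 2 -> depth 3 -> negative (opposite of gear 2)
  gear 4: meshes with gear 3 -> depth 4 -> positive (opposite of gear 3)
  gear 5: meshes with gear 4 -> depth 5 -> negative (opposite of gear 4)
Queried indices 0, 1, 3, 4, 5 -> positive, negative, negative, positive, negative

Answer: positive negative negative positive negative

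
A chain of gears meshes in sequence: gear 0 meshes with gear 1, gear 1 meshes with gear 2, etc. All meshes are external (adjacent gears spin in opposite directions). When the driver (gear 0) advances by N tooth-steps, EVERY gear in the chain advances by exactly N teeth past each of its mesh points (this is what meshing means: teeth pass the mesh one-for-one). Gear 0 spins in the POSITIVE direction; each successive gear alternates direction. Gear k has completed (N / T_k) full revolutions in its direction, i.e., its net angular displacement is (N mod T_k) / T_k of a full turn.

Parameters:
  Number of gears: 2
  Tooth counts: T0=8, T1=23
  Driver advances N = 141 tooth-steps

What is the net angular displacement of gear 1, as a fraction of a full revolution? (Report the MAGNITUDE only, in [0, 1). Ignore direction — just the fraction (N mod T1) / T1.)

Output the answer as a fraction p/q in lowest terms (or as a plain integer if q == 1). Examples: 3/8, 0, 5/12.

Chain of 2 gears, tooth counts: [8, 23]
  gear 0: T0=8, direction=positive, advance = 141 mod 8 = 5 teeth = 5/8 turn
  gear 1: T1=23, direction=negative, advance = 141 mod 23 = 3 teeth = 3/23 turn
Gear 1: 141 mod 23 = 3
Fraction = 3 / 23 = 3/23 (gcd(3,23)=1) = 3/23

Answer: 3/23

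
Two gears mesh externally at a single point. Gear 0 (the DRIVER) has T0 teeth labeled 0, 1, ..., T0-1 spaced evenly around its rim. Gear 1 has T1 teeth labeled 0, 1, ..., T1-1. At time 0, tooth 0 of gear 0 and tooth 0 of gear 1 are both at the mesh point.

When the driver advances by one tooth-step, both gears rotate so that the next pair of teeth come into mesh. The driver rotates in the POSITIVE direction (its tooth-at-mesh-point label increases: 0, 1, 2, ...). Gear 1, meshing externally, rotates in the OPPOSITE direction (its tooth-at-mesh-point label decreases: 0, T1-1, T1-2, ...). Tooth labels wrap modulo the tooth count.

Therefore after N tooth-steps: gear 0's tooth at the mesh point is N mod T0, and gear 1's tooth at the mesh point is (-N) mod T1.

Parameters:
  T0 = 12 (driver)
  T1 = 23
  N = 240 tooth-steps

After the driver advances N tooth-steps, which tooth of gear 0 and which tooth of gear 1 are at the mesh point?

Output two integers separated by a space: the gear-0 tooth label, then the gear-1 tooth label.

Answer: 0 13

Derivation:
Gear 0 (driver, T0=12): tooth at mesh = N mod T0
  240 = 20 * 12 + 0, so 240 mod 12 = 0
  gear 0 tooth = 0
Gear 1 (driven, T1=23): tooth at mesh = (-N) mod T1
  240 = 10 * 23 + 10, so 240 mod 23 = 10
  (-240) mod 23 = (-10) mod 23 = 23 - 10 = 13
Mesh after 240 steps: gear-0 tooth 0 meets gear-1 tooth 13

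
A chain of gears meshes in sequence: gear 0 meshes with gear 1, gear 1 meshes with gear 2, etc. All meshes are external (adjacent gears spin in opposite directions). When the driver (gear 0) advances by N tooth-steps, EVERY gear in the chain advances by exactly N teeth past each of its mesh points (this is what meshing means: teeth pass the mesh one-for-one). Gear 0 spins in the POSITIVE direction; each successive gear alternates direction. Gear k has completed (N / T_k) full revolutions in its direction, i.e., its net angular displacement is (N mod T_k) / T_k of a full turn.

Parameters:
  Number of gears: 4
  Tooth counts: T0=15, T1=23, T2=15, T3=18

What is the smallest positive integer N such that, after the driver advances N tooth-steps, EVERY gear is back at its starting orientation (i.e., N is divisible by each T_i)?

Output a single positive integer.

Answer: 2070

Derivation:
Gear k returns to start when N is a multiple of T_k.
All gears at start simultaneously when N is a common multiple of [15, 23, 15, 18]; the smallest such N is lcm(15, 23, 15, 18).
Start: lcm = T0 = 15
Fold in T1=23: gcd(15, 23) = 1; lcm(15, 23) = 15 * 23 / 1 = 345 / 1 = 345
Fold in T2=15: gcd(345, 15) = 15; lcm(345, 15) = 345 * 15 / 15 = 5175 / 15 = 345
Fold in T3=18: gcd(345, 18) = 3; lcm(345, 18) = 345 * 18 / 3 = 6210 / 3 = 2070
Full cycle length = 2070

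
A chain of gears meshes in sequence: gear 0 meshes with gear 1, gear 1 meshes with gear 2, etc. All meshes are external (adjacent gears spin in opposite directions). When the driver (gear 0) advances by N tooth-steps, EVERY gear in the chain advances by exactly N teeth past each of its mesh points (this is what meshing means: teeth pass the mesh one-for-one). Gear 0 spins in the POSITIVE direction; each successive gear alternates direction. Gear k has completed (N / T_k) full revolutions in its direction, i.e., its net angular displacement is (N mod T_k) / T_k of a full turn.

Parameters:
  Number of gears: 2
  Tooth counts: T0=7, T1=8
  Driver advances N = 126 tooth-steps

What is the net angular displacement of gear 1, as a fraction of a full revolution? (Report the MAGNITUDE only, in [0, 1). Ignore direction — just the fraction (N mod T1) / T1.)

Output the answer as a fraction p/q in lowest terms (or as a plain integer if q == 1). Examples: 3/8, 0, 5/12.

Answer: 3/4

Derivation:
Chain of 2 gears, tooth counts: [7, 8]
  gear 0: T0=7, direction=positive, advance = 126 mod 7 = 0 teeth = 0/7 turn
  gear 1: T1=8, direction=negative, advance = 126 mod 8 = 6 teeth = 6/8 turn
Gear 1: 126 mod 8 = 6
Fraction = 6 / 8 = 3/4 (gcd(6,8)=2) = 3/4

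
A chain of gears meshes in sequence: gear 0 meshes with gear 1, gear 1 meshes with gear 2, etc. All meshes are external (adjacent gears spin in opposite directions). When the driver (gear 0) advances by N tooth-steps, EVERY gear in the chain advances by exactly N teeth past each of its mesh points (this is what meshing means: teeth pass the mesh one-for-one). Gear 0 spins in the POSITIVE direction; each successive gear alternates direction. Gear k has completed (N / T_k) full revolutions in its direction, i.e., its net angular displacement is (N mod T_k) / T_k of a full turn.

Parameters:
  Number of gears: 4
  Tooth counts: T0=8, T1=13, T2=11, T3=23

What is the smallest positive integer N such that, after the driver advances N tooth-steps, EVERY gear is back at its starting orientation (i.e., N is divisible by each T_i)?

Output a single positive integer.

Gear k returns to start when N is a multiple of T_k.
All gears at start simultaneously when N is a common multiple of [8, 13, 11, 23]; the smallest such N is lcm(8, 13, 11, 23).
Start: lcm = T0 = 8
Fold in T1=13: gcd(8, 13) = 1; lcm(8, 13) = 8 * 13 / 1 = 104 / 1 = 104
Fold in T2=11: gcd(104, 11) = 1; lcm(104, 11) = 104 * 11 / 1 = 1144 / 1 = 1144
Fold in T3=23: gcd(1144, 23) = 1; lcm(1144, 23) = 1144 * 23 / 1 = 26312 / 1 = 26312
Full cycle length = 26312

Answer: 26312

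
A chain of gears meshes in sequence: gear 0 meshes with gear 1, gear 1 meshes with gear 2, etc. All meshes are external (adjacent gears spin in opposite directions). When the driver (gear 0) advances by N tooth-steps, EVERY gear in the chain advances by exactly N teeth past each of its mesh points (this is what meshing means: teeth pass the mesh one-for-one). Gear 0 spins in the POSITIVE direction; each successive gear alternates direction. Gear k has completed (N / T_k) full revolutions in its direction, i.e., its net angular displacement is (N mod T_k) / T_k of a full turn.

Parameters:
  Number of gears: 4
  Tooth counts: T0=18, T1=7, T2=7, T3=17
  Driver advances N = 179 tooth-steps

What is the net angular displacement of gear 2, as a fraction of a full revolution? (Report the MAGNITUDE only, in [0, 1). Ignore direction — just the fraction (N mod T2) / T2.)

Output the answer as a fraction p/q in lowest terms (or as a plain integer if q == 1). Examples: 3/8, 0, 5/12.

Chain of 4 gears, tooth counts: [18, 7, 7, 17]
  gear 0: T0=18, direction=positive, advance = 179 mod 18 = 17 teeth = 17/18 turn
  gear 1: T1=7, direction=negative, advance = 179 mod 7 = 4 teeth = 4/7 turn
  gear 2: T2=7, direction=positive, advance = 179 mod 7 = 4 teeth = 4/7 turn
  gear 3: T3=17, direction=negative, advance = 179 mod 17 = 9 teeth = 9/17 turn
Gear 2: 179 mod 7 = 4
Fraction = 4 / 7 = 4/7 (gcd(4,7)=1) = 4/7

Answer: 4/7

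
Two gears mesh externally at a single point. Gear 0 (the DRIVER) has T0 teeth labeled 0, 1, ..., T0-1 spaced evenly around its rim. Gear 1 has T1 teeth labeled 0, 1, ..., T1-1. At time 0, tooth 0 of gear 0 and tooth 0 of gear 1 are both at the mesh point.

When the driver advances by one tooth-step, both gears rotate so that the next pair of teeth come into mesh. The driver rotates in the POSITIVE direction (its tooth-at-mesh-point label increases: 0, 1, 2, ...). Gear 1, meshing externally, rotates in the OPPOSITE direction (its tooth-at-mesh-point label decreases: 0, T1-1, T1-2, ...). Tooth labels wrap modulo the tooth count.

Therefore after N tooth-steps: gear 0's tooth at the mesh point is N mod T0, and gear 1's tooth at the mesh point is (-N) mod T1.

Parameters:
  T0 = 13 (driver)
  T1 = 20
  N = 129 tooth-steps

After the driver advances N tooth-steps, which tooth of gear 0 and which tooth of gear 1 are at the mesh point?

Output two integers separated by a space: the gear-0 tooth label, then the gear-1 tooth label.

Answer: 12 11

Derivation:
Gear 0 (driver, T0=13): tooth at mesh = N mod T0
  129 = 9 * 13 + 12, so 129 mod 13 = 12
  gear 0 tooth = 12
Gear 1 (driven, T1=20): tooth at mesh = (-N) mod T1
  129 = 6 * 20 + 9, so 129 mod 20 = 9
  (-129) mod 20 = (-9) mod 20 = 20 - 9 = 11
Mesh after 129 steps: gear-0 tooth 12 meets gear-1 tooth 11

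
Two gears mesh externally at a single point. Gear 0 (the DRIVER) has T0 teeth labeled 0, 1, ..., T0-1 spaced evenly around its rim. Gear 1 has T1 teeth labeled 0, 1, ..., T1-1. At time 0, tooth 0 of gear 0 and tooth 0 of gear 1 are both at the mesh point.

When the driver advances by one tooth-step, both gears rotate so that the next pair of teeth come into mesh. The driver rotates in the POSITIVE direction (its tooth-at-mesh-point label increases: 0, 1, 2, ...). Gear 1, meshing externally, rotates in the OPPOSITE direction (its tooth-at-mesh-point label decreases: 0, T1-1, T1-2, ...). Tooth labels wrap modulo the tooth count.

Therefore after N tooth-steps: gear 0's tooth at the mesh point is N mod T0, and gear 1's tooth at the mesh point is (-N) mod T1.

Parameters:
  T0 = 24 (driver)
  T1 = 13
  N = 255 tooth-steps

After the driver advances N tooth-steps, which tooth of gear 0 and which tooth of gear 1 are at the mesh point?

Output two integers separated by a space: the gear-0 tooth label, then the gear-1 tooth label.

Gear 0 (driver, T0=24): tooth at mesh = N mod T0
  255 = 10 * 24 + 15, so 255 mod 24 = 15
  gear 0 tooth = 15
Gear 1 (driven, T1=13): tooth at mesh = (-N) mod T1
  255 = 19 * 13 + 8, so 255 mod 13 = 8
  (-255) mod 13 = (-8) mod 13 = 13 - 8 = 5
Mesh after 255 steps: gear-0 tooth 15 meets gear-1 tooth 5

Answer: 15 5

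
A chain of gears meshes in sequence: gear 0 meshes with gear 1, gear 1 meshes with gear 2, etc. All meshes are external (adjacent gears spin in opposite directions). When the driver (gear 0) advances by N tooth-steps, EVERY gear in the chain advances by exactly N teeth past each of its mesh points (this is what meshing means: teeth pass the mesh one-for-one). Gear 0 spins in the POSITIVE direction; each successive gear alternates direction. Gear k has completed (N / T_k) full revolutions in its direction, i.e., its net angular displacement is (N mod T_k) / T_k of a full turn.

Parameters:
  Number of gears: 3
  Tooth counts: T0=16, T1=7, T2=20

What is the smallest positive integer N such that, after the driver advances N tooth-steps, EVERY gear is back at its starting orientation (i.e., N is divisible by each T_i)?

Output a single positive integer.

Answer: 560

Derivation:
Gear k returns to start when N is a multiple of T_k.
All gears at start simultaneously when N is a common multiple of [16, 7, 20]; the smallest such N is lcm(16, 7, 20).
Start: lcm = T0 = 16
Fold in T1=7: gcd(16, 7) = 1; lcm(16, 7) = 16 * 7 / 1 = 112 / 1 = 112
Fold in T2=20: gcd(112, 20) = 4; lcm(112, 20) = 112 * 20 / 4 = 2240 / 4 = 560
Full cycle length = 560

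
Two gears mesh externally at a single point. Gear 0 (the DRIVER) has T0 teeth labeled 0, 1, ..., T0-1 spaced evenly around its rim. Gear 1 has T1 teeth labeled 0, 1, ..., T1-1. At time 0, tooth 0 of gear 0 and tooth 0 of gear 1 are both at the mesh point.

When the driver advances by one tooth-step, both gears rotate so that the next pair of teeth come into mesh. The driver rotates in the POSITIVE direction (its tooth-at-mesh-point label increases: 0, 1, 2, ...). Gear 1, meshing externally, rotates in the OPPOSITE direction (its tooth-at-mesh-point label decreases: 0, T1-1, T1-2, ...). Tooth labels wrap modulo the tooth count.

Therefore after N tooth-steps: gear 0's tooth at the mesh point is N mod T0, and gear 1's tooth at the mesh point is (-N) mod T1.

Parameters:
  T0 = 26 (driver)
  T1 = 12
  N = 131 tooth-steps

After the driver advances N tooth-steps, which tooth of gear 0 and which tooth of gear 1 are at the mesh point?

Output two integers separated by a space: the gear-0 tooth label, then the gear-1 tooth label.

Gear 0 (driver, T0=26): tooth at mesh = N mod T0
  131 = 5 * 26 + 1, so 131 mod 26 = 1
  gear 0 tooth = 1
Gear 1 (driven, T1=12): tooth at mesh = (-N) mod T1
  131 = 10 * 12 + 11, so 131 mod 12 = 11
  (-131) mod 12 = (-11) mod 12 = 12 - 11 = 1
Mesh after 131 steps: gear-0 tooth 1 meets gear-1 tooth 1

Answer: 1 1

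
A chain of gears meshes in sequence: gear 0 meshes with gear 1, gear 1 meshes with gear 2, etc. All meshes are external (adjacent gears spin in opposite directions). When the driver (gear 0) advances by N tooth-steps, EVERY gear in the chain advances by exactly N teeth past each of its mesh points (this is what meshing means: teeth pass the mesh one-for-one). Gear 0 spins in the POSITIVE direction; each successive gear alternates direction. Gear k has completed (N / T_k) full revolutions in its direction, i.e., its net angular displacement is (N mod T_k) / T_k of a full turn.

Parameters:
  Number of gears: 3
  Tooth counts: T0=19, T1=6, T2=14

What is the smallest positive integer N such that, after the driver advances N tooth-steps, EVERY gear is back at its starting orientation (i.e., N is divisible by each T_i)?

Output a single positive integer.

Gear k returns to start when N is a multiple of T_k.
All gears at start simultaneously when N is a common multiple of [19, 6, 14]; the smallest such N is lcm(19, 6, 14).
Start: lcm = T0 = 19
Fold in T1=6: gcd(19, 6) = 1; lcm(19, 6) = 19 * 6 / 1 = 114 / 1 = 114
Fold in T2=14: gcd(114, 14) = 2; lcm(114, 14) = 114 * 14 / 2 = 1596 / 2 = 798
Full cycle length = 798

Answer: 798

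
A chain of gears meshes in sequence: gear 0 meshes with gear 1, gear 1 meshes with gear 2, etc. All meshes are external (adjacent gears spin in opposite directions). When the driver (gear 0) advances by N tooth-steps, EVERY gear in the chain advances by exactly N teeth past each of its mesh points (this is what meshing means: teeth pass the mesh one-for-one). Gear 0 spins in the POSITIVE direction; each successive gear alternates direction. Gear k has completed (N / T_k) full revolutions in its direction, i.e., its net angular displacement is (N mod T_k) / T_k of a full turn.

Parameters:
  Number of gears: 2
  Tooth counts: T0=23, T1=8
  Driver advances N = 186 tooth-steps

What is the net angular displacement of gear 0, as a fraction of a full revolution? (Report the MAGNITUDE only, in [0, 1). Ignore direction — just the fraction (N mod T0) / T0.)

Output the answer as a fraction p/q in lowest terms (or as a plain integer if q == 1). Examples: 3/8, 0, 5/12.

Answer: 2/23

Derivation:
Chain of 2 gears, tooth counts: [23, 8]
  gear 0: T0=23, direction=positive, advance = 186 mod 23 = 2 teeth = 2/23 turn
  gear 1: T1=8, direction=negative, advance = 186 mod 8 = 2 teeth = 2/8 turn
Gear 0: 186 mod 23 = 2
Fraction = 2 / 23 = 2/23 (gcd(2,23)=1) = 2/23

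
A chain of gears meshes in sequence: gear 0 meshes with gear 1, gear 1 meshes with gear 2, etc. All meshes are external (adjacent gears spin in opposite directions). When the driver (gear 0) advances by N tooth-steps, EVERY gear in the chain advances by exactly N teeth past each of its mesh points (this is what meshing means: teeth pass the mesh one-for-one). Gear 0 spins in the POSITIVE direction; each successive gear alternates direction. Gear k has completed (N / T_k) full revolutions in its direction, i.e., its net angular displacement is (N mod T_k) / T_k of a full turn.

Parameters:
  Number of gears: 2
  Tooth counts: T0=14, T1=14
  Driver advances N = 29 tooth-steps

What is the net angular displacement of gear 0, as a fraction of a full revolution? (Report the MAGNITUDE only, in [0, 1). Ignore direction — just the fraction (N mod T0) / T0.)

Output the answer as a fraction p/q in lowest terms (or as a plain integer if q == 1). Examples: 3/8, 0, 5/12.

Answer: 1/14

Derivation:
Chain of 2 gears, tooth counts: [14, 14]
  gear 0: T0=14, direction=positive, advance = 29 mod 14 = 1 teeth = 1/14 turn
  gear 1: T1=14, direction=negative, advance = 29 mod 14 = 1 teeth = 1/14 turn
Gear 0: 29 mod 14 = 1
Fraction = 1 / 14 = 1/14 (gcd(1,14)=1) = 1/14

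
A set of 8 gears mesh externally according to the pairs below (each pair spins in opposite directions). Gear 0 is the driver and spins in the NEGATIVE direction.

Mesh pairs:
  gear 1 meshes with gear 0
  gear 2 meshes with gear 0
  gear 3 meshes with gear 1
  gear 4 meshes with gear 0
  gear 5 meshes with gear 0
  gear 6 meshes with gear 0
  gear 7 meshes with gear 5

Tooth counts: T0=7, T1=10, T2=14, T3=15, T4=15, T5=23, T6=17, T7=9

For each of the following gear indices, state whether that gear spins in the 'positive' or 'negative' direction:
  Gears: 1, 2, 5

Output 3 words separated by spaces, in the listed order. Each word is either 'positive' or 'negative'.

Answer: positive positive positive

Derivation:
Gear 0 (driver): negative (depth 0)
  gear 1: meshes with gear 0 -> depth 1 -> positive (opposite of gear 0)
  gear 2: meshes with gear 0 -> depth 1 -> positive (opposite of gear 0)
  gear 3: meshes with gear 1 -> depth 2 -> negative (opposite of gear 1)
  gear 4: meshes with gear 0 -> depth 1 -> positive (opposite of gear 0)
  gear 5: meshes with gear 0 -> depth 1 -> positive (opposite of gear 0)
  gear 6: meshes with gear 0 -> depth 1 -> positive (opposite of gear 0)
  gear 7: meshes with gear 5 -> depth 2 -> negative (opposite of gear 5)
Queried indices 1, 2, 5 -> positive, positive, positive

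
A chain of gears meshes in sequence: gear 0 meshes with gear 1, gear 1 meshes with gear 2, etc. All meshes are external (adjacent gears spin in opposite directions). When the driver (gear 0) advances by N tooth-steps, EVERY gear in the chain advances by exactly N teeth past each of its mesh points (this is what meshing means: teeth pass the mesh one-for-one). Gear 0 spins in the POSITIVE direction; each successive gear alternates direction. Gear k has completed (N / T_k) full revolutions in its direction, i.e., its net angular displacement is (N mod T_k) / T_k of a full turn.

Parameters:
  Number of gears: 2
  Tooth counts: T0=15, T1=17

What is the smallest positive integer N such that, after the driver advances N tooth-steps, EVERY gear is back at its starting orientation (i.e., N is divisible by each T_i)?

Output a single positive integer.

Gear k returns to start when N is a multiple of T_k.
All gears at start simultaneously when N is a common multiple of [15, 17]; the smallest such N is lcm(15, 17).
Start: lcm = T0 = 15
Fold in T1=17: gcd(15, 17) = 1; lcm(15, 17) = 15 * 17 / 1 = 255 / 1 = 255
Full cycle length = 255

Answer: 255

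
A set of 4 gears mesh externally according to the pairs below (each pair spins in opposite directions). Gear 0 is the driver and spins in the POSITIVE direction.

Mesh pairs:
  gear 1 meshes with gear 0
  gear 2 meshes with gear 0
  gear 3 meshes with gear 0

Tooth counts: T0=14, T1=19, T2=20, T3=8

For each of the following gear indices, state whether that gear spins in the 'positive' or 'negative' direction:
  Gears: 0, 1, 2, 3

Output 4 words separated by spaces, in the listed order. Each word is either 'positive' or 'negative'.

Gear 0 (driver): positive (depth 0)
  gear 1: meshes with gear 0 -> depth 1 -> negative (opposite of gear 0)
  gear 2: meshes with gear 0 -> depth 1 -> negative (opposite of gear 0)
  gear 3: meshes with gear 0 -> depth 1 -> negative (opposite of gear 0)
Queried indices 0, 1, 2, 3 -> positive, negative, negative, negative

Answer: positive negative negative negative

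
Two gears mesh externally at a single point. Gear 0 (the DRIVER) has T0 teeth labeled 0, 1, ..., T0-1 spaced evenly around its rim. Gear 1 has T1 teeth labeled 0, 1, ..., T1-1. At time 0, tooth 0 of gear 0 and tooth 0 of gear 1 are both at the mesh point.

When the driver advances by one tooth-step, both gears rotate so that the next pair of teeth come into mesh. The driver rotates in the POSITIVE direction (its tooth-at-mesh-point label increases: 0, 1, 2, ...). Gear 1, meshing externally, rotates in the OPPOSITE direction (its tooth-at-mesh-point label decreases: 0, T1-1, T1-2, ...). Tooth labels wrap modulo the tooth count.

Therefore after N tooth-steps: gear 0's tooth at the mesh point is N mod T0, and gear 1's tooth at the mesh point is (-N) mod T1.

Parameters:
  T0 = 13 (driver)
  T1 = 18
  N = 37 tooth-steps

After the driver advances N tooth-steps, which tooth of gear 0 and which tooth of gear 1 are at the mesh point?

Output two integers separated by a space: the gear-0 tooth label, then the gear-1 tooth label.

Answer: 11 17

Derivation:
Gear 0 (driver, T0=13): tooth at mesh = N mod T0
  37 = 2 * 13 + 11, so 37 mod 13 = 11
  gear 0 tooth = 11
Gear 1 (driven, T1=18): tooth at mesh = (-N) mod T1
  37 = 2 * 18 + 1, so 37 mod 18 = 1
  (-37) mod 18 = (-1) mod 18 = 18 - 1 = 17
Mesh after 37 steps: gear-0 tooth 11 meets gear-1 tooth 17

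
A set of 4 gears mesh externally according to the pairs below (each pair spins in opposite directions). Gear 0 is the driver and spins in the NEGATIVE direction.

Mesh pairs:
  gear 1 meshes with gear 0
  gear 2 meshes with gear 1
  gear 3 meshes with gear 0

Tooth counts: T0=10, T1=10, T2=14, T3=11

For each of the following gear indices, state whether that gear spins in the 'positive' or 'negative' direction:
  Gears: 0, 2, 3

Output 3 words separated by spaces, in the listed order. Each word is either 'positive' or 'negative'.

Gear 0 (driver): negative (depth 0)
  gear 1: meshes with gear 0 -> depth 1 -> positive (opposite of gear 0)
  gear 2: meshes with gear 1 -> depth 2 -> negative (opposite of gear 1)
  gear 3: meshes with gear 0 -> depth 1 -> positive (opposite of gear 0)
Queried indices 0, 2, 3 -> negative, negative, positive

Answer: negative negative positive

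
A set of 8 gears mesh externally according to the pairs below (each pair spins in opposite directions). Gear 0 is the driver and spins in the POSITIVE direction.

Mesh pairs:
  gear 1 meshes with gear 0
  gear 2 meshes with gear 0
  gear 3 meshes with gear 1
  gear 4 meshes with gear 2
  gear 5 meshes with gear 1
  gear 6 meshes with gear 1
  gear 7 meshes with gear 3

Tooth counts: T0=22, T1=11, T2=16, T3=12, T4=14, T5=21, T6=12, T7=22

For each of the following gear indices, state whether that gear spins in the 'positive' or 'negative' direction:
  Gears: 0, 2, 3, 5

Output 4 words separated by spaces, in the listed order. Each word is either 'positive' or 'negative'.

Gear 0 (driver): positive (depth 0)
  gear 1: meshes with gear 0 -> depth 1 -> negative (opposite of gear 0)
  gear 2: meshes with gear 0 -> depth 1 -> negative (opposite of gear 0)
  gear 3: meshes with gear 1 -> depth 2 -> positive (opposite of gear 1)
  gear 4: meshes with gear 2 -> depth 2 -> positive (opposite of gear 2)
  gear 5: meshes with gear 1 -> depth 2 -> positive (opposite of gear 1)
  gear 6: meshes with gear 1 -> depth 2 -> positive (opposite of gear 1)
  gear 7: meshes with gear 3 -> depth 3 -> negative (opposite of gear 3)
Queried indices 0, 2, 3, 5 -> positive, negative, positive, positive

Answer: positive negative positive positive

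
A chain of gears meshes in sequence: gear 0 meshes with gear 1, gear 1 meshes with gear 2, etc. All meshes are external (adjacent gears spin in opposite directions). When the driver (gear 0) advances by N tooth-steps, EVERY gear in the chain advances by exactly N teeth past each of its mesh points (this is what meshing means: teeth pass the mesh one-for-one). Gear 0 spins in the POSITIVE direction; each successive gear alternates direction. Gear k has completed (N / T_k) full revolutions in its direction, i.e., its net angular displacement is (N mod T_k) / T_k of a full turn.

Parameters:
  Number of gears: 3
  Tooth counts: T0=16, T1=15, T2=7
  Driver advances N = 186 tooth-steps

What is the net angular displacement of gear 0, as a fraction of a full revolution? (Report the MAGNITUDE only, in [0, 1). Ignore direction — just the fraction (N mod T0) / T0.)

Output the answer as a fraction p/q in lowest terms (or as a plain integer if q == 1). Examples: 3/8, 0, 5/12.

Answer: 5/8

Derivation:
Chain of 3 gears, tooth counts: [16, 15, 7]
  gear 0: T0=16, direction=positive, advance = 186 mod 16 = 10 teeth = 10/16 turn
  gear 1: T1=15, direction=negative, advance = 186 mod 15 = 6 teeth = 6/15 turn
  gear 2: T2=7, direction=positive, advance = 186 mod 7 = 4 teeth = 4/7 turn
Gear 0: 186 mod 16 = 10
Fraction = 10 / 16 = 5/8 (gcd(10,16)=2) = 5/8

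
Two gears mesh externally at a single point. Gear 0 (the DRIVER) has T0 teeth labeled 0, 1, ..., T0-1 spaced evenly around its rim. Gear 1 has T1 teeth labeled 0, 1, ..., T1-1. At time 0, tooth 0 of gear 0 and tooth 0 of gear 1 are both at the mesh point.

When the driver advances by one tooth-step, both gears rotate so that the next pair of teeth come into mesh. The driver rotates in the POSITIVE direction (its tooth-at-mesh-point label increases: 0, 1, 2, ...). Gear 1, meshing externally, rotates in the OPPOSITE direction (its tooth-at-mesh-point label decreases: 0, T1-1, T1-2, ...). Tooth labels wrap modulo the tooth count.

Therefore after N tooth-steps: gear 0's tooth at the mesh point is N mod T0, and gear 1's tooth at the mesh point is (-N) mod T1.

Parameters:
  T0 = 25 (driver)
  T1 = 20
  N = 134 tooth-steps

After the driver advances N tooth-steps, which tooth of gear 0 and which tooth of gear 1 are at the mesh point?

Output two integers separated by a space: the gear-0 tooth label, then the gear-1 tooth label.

Answer: 9 6

Derivation:
Gear 0 (driver, T0=25): tooth at mesh = N mod T0
  134 = 5 * 25 + 9, so 134 mod 25 = 9
  gear 0 tooth = 9
Gear 1 (driven, T1=20): tooth at mesh = (-N) mod T1
  134 = 6 * 20 + 14, so 134 mod 20 = 14
  (-134) mod 20 = (-14) mod 20 = 20 - 14 = 6
Mesh after 134 steps: gear-0 tooth 9 meets gear-1 tooth 6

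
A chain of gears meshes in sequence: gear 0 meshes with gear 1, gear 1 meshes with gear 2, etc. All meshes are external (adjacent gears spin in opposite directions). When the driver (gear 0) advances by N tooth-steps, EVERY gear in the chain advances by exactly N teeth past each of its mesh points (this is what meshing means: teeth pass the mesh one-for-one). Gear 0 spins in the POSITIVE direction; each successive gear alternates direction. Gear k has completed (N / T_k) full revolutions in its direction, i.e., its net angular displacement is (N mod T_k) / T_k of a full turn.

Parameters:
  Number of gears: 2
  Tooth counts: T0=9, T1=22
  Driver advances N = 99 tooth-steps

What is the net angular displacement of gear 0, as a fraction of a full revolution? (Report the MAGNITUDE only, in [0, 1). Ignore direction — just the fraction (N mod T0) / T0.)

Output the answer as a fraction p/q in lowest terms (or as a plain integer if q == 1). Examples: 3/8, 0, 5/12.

Chain of 2 gears, tooth counts: [9, 22]
  gear 0: T0=9, direction=positive, advance = 99 mod 9 = 0 teeth = 0/9 turn
  gear 1: T1=22, direction=negative, advance = 99 mod 22 = 11 teeth = 11/22 turn
Gear 0: 99 mod 9 = 0
Fraction = 0 / 9 = 0/1 (gcd(0,9)=9) = 0

Answer: 0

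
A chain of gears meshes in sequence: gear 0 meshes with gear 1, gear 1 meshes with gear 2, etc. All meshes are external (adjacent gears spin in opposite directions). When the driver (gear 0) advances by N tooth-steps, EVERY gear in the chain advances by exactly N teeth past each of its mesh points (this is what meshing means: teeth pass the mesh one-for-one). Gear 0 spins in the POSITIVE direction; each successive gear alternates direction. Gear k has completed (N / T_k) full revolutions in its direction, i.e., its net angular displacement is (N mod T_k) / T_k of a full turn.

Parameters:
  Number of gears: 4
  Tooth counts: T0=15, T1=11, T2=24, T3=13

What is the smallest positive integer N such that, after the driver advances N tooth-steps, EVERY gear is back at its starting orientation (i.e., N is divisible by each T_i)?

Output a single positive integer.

Gear k returns to start when N is a multiple of T_k.
All gears at start simultaneously when N is a common multiple of [15, 11, 24, 13]; the smallest such N is lcm(15, 11, 24, 13).
Start: lcm = T0 = 15
Fold in T1=11: gcd(15, 11) = 1; lcm(15, 11) = 15 * 11 / 1 = 165 / 1 = 165
Fold in T2=24: gcd(165, 24) = 3; lcm(165, 24) = 165 * 24 / 3 = 3960 / 3 = 1320
Fold in T3=13: gcd(1320, 13) = 1; lcm(1320, 13) = 1320 * 13 / 1 = 17160 / 1 = 17160
Full cycle length = 17160

Answer: 17160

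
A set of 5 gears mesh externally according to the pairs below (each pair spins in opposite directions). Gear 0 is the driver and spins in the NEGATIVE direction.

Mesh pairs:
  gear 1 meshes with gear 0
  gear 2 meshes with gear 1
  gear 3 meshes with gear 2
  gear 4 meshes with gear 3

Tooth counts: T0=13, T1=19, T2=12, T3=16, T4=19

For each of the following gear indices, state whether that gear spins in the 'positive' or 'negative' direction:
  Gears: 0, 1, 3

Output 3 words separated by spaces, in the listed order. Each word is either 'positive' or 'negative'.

Answer: negative positive positive

Derivation:
Gear 0 (driver): negative (depth 0)
  gear 1: meshes with gear 0 -> depth 1 -> positive (opposite of gear 0)
  gear 2: meshes with gear 1 -> depth 2 -> negative (opposite of gear 1)
  gear 3: meshes with gear 2 -> depth 3 -> positive (opposite of gear 2)
  gear 4: meshes with gear 3 -> depth 4 -> negative (opposite of gear 3)
Queried indices 0, 1, 3 -> negative, positive, positive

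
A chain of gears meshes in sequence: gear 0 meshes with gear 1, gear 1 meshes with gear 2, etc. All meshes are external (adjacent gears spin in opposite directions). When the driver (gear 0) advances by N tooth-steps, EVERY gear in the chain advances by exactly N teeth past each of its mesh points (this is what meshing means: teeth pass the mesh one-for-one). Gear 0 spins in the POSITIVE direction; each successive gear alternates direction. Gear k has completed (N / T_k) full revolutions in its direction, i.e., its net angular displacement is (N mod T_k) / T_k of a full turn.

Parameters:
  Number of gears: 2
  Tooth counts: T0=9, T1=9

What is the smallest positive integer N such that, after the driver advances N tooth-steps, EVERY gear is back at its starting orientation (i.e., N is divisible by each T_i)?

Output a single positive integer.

Answer: 9

Derivation:
Gear k returns to start when N is a multiple of T_k.
All gears at start simultaneously when N is a common multiple of [9, 9]; the smallest such N is lcm(9, 9).
Start: lcm = T0 = 9
Fold in T1=9: gcd(9, 9) = 9; lcm(9, 9) = 9 * 9 / 9 = 81 / 9 = 9
Full cycle length = 9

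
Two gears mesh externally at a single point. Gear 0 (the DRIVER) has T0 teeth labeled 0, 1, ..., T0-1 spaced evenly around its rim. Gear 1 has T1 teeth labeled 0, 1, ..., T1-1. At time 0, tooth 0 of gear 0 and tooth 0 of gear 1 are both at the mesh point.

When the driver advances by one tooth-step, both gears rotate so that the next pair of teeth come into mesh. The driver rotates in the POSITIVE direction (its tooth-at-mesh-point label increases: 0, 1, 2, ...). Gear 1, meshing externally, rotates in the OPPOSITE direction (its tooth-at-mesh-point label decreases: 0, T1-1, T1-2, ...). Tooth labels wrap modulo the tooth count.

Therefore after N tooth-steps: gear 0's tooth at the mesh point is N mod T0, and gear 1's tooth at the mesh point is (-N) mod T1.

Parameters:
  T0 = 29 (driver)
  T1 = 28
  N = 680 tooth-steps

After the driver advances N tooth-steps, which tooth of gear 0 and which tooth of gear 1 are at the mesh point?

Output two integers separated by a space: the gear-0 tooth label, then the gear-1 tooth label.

Answer: 13 20

Derivation:
Gear 0 (driver, T0=29): tooth at mesh = N mod T0
  680 = 23 * 29 + 13, so 680 mod 29 = 13
  gear 0 tooth = 13
Gear 1 (driven, T1=28): tooth at mesh = (-N) mod T1
  680 = 24 * 28 + 8, so 680 mod 28 = 8
  (-680) mod 28 = (-8) mod 28 = 28 - 8 = 20
Mesh after 680 steps: gear-0 tooth 13 meets gear-1 tooth 20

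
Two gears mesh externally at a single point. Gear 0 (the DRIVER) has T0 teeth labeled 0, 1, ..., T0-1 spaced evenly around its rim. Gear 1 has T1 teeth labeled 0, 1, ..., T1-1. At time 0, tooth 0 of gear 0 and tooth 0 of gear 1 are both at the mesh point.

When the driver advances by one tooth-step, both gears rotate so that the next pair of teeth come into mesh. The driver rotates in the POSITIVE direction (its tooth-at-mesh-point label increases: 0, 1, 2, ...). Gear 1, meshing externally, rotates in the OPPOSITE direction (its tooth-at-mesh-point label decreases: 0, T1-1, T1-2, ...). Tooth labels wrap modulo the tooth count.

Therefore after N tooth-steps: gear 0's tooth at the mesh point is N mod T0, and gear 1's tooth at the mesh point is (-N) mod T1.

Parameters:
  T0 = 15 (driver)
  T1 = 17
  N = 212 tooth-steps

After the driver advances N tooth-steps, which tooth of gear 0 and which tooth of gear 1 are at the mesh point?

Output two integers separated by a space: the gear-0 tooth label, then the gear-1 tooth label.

Answer: 2 9

Derivation:
Gear 0 (driver, T0=15): tooth at mesh = N mod T0
  212 = 14 * 15 + 2, so 212 mod 15 = 2
  gear 0 tooth = 2
Gear 1 (driven, T1=17): tooth at mesh = (-N) mod T1
  212 = 12 * 17 + 8, so 212 mod 17 = 8
  (-212) mod 17 = (-8) mod 17 = 17 - 8 = 9
Mesh after 212 steps: gear-0 tooth 2 meets gear-1 tooth 9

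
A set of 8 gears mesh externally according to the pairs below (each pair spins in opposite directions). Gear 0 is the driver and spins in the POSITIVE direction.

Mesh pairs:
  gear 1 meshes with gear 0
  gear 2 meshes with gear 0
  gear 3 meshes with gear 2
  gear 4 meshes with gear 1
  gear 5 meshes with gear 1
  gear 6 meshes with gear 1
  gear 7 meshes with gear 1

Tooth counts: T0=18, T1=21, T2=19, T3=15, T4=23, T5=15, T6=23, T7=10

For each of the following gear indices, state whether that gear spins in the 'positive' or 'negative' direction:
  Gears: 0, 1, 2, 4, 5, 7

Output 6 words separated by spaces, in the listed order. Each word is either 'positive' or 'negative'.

Answer: positive negative negative positive positive positive

Derivation:
Gear 0 (driver): positive (depth 0)
  gear 1: meshes with gear 0 -> depth 1 -> negative (opposite of gear 0)
  gear 2: meshes with gear 0 -> depth 1 -> negative (opposite of gear 0)
  gear 3: meshes with gear 2 -> depth 2 -> positive (opposite of gear 2)
  gear 4: meshes with gear 1 -> depth 2 -> positive (opposite of gear 1)
  gear 5: meshes with gear 1 -> depth 2 -> positive (opposite of gear 1)
  gear 6: meshes with gear 1 -> depth 2 -> positive (opposite of gear 1)
  gear 7: meshes with gear 1 -> depth 2 -> positive (opposite of gear 1)
Queried indices 0, 1, 2, 4, 5, 7 -> positive, negative, negative, positive, positive, positive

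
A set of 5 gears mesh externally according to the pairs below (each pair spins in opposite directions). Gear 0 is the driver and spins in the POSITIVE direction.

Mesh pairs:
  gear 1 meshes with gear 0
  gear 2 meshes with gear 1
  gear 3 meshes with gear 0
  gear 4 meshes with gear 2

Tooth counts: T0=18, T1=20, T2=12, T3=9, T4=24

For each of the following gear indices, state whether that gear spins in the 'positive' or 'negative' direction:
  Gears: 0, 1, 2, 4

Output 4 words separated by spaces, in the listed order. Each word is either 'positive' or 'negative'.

Gear 0 (driver): positive (depth 0)
  gear 1: meshes with gear 0 -> depth 1 -> negative (opposite of gear 0)
  gear 2: meshes with gear 1 -> depth 2 -> positive (opposite of gear 1)
  gear 3: meshes with gear 0 -> depth 1 -> negative (opposite of gear 0)
  gear 4: meshes with gear 2 -> depth 3 -> negative (opposite of gear 2)
Queried indices 0, 1, 2, 4 -> positive, negative, positive, negative

Answer: positive negative positive negative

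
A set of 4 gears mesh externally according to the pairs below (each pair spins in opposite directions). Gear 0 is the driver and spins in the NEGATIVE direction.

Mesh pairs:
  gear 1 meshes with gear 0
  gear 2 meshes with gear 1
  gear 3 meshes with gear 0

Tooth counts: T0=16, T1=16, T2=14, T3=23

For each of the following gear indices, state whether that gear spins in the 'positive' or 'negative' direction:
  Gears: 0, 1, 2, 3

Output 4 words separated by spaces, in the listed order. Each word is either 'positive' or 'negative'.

Gear 0 (driver): negative (depth 0)
  gear 1: meshes with gear 0 -> depth 1 -> positive (opposite of gear 0)
  gear 2: meshes with gear 1 -> depth 2 -> negative (opposite of gear 1)
  gear 3: meshes with gear 0 -> depth 1 -> positive (opposite of gear 0)
Queried indices 0, 1, 2, 3 -> negative, positive, negative, positive

Answer: negative positive negative positive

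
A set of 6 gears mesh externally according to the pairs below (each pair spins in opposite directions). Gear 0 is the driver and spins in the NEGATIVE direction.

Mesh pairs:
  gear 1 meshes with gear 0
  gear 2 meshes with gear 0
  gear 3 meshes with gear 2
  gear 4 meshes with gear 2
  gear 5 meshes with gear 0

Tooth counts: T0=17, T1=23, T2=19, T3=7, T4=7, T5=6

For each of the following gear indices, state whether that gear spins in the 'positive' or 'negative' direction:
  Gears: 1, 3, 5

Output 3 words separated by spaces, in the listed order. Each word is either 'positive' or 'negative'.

Gear 0 (driver): negative (depth 0)
  gear 1: meshes with gear 0 -> depth 1 -> positive (opposite of gear 0)
  gear 2: meshes with gear 0 -> depth 1 -> positive (opposite of gear 0)
  gear 3: meshes with gear 2 -> depth 2 -> negative (opposite of gear 2)
  gear 4: meshes with gear 2 -> depth 2 -> negative (opposite of gear 2)
  gear 5: meshes with gear 0 -> depth 1 -> positive (opposite of gear 0)
Queried indices 1, 3, 5 -> positive, negative, positive

Answer: positive negative positive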